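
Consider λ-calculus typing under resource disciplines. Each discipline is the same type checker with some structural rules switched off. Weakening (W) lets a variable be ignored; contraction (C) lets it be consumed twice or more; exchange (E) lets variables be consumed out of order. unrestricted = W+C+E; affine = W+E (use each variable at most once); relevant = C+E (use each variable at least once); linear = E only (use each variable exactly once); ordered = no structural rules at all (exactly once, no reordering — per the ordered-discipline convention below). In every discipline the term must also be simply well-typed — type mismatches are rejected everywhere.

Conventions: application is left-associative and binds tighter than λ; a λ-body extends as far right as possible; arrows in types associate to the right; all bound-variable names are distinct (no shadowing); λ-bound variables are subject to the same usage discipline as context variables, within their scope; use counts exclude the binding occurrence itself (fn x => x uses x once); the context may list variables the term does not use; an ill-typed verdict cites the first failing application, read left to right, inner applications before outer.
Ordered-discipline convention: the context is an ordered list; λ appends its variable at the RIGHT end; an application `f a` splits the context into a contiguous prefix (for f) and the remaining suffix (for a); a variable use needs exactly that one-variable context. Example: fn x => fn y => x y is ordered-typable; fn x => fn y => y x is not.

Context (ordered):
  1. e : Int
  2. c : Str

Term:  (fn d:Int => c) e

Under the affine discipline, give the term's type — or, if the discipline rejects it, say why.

term : Str
variable uses: e=1, c=1, d [bound]=0
uses in reading order: c, e
typing: well-typed at Str
all disciplines: ordered ✗ | linear ✗ | affine ✓ | relevant ✗ | unrestricted ✓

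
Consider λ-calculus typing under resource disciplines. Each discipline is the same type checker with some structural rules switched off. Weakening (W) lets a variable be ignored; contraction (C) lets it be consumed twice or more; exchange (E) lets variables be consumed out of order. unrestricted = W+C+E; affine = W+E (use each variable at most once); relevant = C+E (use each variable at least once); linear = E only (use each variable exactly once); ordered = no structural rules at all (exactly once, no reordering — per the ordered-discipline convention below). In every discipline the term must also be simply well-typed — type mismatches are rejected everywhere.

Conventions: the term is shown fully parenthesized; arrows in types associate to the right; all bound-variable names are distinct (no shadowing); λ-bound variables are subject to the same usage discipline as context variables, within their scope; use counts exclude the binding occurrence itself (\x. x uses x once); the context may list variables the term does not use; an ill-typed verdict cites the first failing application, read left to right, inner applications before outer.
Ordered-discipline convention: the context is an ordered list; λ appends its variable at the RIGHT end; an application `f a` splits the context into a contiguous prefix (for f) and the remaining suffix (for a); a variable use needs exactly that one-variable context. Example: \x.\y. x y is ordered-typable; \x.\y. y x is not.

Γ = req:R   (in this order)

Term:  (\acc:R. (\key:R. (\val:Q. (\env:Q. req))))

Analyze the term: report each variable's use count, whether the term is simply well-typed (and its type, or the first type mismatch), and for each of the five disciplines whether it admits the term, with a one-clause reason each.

usage: req: 1; acc (bound): 0; key (bound): 0; val (bound): 0; env (bound): 0
uses in reading order: req
typing: well-typed at R -> R -> Q -> Q -> R
ordered ✗ (unused: acc, key, val, env — weakening required)
linear ✗ (unused: acc, key, val, env — weakening required)
affine ✓ (no duplicate uses among req, acc, key, val, env)
relevant ✗ (unused: acc, key, val, env — weakening required)
unrestricted ✓ (type-checks (R -> R -> Q -> Q -> R) and nothing is barred)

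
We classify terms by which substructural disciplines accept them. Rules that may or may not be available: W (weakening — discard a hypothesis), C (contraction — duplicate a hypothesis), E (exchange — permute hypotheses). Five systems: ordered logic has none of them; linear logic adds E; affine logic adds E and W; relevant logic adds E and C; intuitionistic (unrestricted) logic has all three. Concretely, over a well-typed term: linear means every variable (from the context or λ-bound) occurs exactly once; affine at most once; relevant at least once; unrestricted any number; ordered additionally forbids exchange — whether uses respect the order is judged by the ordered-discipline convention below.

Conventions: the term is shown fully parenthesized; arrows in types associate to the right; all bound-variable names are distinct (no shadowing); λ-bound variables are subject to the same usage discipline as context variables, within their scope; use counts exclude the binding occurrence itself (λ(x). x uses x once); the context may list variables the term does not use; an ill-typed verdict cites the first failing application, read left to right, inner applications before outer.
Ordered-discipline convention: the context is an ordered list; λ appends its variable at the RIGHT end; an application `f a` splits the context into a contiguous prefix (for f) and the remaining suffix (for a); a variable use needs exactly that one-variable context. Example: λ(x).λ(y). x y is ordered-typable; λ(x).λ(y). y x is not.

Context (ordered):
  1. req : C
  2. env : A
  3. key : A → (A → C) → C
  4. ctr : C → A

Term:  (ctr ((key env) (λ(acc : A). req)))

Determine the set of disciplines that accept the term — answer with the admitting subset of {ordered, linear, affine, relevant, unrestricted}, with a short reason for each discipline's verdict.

admitted by: affine, unrestricted
use counts: req: 1, env: 1, key: 1, ctr: 1, acc (λ-bound): 0
uses in reading order: ctr, key, env, req
typing: ✓ — A
ordered: ✗ — acc never used (weakening)
linear: ✗ — acc never used (weakening)
affine: ✓ — at most one use each (req, env, key, ctr, acc)
relevant: ✗ — acc never used (weakening)
unrestricted: ✓ — typability at A is all that's needed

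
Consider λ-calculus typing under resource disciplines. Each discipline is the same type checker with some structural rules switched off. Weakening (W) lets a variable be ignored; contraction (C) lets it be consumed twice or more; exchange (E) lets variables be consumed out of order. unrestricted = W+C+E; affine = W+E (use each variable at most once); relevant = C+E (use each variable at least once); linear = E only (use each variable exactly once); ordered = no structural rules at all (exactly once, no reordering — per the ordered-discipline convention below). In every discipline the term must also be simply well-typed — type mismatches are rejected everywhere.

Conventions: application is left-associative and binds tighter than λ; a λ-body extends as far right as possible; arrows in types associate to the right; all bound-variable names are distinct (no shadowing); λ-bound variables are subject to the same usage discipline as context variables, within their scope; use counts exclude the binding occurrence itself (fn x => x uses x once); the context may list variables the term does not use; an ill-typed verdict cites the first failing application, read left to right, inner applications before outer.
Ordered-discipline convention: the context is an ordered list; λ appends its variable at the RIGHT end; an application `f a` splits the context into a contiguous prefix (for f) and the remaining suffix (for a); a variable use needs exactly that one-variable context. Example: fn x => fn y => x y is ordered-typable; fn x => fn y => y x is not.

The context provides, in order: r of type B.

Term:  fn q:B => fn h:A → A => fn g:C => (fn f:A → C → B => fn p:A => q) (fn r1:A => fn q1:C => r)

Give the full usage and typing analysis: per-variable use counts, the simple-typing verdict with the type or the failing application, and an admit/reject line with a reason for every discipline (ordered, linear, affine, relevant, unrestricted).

usage: r: 1, q (bound): 1, h (bound): 0, g (bound): 0, f (bound): 0, p (bound): 0, r1 (bound): 0, q1 (bound): 0
left-to-right use order: q, r
typing: well-typed — term : B → (A → A) → C → A → B
ordered ✗ (unused: h, g, f, p, r1, q1 — weakening required)
linear ✗ (unused: h, g, f, p, r1, q1 — weakening required)
affine ✓ (none of r, q, h, g, f, p, r1, q1 used more than once)
relevant ✗ (unused: h, g, f, p, r1, q1 — weakening required)
unrestricted ✓ (typability at B → (A → A) → C → A → B is all that's needed)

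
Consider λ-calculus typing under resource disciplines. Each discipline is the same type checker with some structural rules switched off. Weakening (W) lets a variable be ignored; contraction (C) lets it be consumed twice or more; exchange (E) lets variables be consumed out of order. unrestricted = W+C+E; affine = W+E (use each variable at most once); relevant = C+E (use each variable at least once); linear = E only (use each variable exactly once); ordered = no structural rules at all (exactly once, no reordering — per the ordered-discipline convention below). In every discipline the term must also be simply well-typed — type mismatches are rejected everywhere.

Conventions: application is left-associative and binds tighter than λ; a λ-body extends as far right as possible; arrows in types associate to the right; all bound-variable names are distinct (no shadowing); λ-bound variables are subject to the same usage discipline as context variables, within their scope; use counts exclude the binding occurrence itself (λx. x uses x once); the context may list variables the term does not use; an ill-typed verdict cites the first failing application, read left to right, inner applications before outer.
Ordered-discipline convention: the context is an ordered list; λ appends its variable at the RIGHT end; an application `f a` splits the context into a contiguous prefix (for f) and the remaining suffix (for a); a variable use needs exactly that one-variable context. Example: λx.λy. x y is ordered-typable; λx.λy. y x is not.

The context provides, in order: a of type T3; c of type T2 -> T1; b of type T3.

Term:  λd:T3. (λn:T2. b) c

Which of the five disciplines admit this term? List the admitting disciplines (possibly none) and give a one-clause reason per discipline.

admitted in: none
use counts: a=0; c=1; b=1; d (bound)=0; n (bound)=0
uses in reading order: b, c
typing: ill-typed: an argument T2 -> T1 mismatches the expected T2
ordered ✗ (fails simple typing)
linear ✗ (a type mismatch blocks all five)
affine ✗ (the type mismatch rejects it)
relevant ✗ (not simply typable)
unrestricted ✗ (fails simple typing)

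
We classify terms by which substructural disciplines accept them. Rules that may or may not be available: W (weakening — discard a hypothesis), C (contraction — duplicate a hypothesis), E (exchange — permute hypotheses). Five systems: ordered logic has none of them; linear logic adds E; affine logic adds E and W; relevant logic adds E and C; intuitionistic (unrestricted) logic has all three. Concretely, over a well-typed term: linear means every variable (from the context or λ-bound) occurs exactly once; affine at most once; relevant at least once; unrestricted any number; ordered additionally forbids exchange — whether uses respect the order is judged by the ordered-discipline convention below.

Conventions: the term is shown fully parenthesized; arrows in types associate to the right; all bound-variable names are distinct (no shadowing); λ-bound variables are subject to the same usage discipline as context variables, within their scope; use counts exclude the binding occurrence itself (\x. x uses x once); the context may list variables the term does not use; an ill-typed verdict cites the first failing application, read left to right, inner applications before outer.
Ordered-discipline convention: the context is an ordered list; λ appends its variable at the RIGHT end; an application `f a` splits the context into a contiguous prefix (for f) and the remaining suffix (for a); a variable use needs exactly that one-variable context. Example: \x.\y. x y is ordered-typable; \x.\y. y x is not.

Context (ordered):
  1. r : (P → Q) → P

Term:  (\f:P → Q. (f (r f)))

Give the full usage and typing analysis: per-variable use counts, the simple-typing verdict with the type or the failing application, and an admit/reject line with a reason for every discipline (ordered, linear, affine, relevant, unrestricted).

variable uses: r ×1; f (λ-bound) ×2
left-to-right use order: f, r, f
typing: well-typed at (P → Q) → Q
ordered: ✗ — needs contraction — f ×2
linear: ✗ — needs contraction — f ×2
affine: ✗ — needs contraction — f ×2
relevant: ✓ — at least one use each (r, f)
unrestricted: ✓ — typability at (P → Q) → Q is all that's needed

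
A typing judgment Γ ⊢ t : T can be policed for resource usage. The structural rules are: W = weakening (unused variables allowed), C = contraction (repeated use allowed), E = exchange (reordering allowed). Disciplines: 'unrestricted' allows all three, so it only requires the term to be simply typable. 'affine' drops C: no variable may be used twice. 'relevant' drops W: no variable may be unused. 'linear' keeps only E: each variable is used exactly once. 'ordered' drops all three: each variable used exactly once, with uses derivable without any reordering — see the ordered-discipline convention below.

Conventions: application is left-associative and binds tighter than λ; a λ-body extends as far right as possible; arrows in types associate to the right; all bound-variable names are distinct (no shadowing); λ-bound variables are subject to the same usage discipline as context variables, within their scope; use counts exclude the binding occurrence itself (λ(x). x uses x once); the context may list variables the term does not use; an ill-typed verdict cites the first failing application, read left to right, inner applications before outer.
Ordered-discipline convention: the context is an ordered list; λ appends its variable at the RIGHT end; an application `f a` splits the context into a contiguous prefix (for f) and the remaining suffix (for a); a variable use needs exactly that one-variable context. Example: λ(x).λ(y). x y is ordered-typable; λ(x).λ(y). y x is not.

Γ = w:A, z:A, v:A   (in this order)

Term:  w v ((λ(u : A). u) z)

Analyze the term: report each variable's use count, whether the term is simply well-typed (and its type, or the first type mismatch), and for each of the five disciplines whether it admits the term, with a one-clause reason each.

counts: w=1; z=1; v=1; u [bound]=1
left-to-right use order: w, v, u, z
typing: ill-typed: non-function type A applied to an argument
ordered: ✗, fails simple typing
linear: ✗, a type mismatch blocks all five
affine: ✗, the type mismatch rejects it
relevant: ✗, not simply typable
unrestricted: ✗, fails simple typing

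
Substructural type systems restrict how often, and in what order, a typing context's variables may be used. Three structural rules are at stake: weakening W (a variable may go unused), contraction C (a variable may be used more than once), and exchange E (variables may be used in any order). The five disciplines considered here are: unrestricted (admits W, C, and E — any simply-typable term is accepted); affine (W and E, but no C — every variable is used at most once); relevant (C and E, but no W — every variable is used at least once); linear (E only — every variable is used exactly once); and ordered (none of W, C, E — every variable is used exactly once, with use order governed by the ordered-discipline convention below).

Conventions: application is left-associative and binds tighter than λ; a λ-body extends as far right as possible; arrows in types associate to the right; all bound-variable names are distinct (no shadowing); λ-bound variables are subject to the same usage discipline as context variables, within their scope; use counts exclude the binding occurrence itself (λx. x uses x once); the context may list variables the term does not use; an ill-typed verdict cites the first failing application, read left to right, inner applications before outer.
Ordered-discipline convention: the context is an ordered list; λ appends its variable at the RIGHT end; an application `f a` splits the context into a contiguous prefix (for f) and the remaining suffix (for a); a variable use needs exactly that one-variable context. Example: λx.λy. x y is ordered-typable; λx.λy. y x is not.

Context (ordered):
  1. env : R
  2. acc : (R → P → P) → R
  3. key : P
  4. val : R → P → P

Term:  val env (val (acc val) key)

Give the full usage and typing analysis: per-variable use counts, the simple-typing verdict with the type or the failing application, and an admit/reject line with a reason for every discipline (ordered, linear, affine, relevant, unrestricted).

variable uses: env: 1×; acc: 1×; key: 1×; val: 3×
order of uses: val, env, val, acc, val, key
typing: the term checks, with type P
ordered ✗ (uses contraction: val ×3)
linear ✗ (uses contraction: val ×3)
affine ✗ (uses contraction: val ×3)
relevant ✓ (env, acc, key, val: all used, weakening unneeded)
unrestricted ✓ (simply typable at P; W, C, E all held)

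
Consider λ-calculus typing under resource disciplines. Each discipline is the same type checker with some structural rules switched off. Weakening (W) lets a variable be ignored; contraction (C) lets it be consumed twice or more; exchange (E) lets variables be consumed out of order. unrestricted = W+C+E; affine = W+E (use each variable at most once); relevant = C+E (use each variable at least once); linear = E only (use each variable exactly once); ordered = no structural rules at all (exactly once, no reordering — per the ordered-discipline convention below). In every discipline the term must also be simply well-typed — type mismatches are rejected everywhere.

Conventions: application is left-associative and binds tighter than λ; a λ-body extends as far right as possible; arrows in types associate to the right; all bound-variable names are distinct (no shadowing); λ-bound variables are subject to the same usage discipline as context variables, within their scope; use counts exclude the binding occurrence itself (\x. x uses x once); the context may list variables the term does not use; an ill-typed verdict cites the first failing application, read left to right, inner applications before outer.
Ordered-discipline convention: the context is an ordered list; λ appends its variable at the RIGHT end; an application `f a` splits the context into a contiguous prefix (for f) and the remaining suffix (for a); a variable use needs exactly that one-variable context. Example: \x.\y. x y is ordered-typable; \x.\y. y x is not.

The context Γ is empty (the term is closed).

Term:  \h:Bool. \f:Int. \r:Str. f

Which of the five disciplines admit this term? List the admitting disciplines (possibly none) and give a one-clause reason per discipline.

admitting disciplines: affine, unrestricted
usage: h [bound] ×0; f [bound] ×1; r [bound] ×0
left-to-right use order: f
typing: ✓ — Bool -> Int -> Str -> Int
ordered: ✗, needs weakening: h, r unused
linear: ✗, needs weakening: h, r unused
affine: ✓, none of h, f, r used more than once
relevant: ✗, needs weakening: h, r unused
unrestricted: ✓, type-checks (Bool -> Int -> Str -> Int) and nothing is barred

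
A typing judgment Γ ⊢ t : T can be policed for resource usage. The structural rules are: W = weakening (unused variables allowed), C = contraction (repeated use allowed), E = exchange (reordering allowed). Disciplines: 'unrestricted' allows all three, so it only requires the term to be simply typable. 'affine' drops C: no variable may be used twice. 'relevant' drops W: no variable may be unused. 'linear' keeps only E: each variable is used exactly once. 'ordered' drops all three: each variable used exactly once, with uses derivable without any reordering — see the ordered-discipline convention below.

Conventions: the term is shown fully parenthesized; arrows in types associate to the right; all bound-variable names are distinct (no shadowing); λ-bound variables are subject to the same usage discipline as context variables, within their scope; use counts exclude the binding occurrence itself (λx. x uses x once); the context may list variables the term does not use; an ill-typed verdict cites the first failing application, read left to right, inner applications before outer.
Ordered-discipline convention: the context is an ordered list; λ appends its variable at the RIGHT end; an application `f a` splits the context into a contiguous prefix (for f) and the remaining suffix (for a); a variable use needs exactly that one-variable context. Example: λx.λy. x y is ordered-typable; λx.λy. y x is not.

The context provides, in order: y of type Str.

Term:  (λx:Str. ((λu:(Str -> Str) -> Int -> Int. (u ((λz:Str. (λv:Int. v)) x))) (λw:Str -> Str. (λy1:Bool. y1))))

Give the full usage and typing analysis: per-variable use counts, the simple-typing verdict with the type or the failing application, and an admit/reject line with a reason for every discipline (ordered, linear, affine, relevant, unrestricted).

use counts: y: 0×; x [bound]: 1×; u [bound]: 1×; z [bound]: 0×; v [bound]: 1×; w [bound]: 0×; y1 [bound]: 1×
use order (left to right): u, v, x, y1
typing: ill-typed: argument of type Int -> Int where Str -> Str is required
ordered: ✗, not simply typable
linear: ✗, fails simple typing
affine: ✗, a type mismatch blocks all five
relevant: ✗, the type mismatch rejects it
unrestricted: ✗, not simply typable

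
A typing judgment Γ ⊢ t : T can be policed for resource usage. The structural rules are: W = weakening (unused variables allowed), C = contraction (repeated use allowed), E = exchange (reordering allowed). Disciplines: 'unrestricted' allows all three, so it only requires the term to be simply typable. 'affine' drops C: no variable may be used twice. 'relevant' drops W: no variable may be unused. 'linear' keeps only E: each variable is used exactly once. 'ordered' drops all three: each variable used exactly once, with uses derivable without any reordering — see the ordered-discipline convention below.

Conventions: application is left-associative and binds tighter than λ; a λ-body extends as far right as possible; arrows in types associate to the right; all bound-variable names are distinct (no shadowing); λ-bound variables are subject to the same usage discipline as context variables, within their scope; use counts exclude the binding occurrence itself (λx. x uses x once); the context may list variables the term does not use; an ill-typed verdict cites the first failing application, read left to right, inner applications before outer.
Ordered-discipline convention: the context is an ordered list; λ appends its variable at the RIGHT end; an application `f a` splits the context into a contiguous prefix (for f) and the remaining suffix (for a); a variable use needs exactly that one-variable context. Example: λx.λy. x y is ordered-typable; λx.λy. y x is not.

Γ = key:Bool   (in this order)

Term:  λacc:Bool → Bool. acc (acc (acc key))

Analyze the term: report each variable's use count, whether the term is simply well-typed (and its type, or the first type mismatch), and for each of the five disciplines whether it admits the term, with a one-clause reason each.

use counts: key=1; acc [bound]=3
use order (left to right): acc, acc, acc, key
typing: the term checks, with type (Bool → Bool) → Bool
ordered ✗ (needs contraction — acc ×3)
linear ✗ (needs contraction — acc ×3)
affine ✗ (needs contraction — acc ×3)
relevant ✓ (none of key, acc goes unused)
unrestricted ✓ (type-checks ((Bool → Bool) → Bool) and nothing is barred)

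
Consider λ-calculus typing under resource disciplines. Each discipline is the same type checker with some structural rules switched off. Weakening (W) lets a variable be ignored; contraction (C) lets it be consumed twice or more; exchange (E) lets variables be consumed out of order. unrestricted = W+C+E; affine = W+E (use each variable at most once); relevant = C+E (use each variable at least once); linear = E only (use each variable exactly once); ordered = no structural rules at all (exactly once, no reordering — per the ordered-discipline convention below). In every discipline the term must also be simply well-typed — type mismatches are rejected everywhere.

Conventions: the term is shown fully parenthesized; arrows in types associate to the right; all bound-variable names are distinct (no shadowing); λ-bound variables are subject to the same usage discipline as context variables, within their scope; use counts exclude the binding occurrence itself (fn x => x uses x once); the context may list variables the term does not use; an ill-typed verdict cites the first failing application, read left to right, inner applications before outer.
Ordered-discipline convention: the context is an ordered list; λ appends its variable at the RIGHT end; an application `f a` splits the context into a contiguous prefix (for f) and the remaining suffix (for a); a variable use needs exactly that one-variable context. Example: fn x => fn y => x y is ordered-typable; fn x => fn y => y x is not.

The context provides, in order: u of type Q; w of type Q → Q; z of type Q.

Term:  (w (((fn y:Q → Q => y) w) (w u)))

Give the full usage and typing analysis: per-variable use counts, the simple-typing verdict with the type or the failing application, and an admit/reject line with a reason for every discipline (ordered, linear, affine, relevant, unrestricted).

variable uses: u: 1, w: 3, z: 0, y [bound]: 1
uses in reading order: w, y, w, w, u
typing: well-typed — term : Q
ordered: ✗, needs contraction — w ×3; z never used (weakening)
linear: ✗, needs contraction — w ×3; z never used (weakening)
affine: ✗, needs contraction — w ×3
relevant: ✗, z never used (weakening)
unrestricted: ✓, typability at Q is all that's needed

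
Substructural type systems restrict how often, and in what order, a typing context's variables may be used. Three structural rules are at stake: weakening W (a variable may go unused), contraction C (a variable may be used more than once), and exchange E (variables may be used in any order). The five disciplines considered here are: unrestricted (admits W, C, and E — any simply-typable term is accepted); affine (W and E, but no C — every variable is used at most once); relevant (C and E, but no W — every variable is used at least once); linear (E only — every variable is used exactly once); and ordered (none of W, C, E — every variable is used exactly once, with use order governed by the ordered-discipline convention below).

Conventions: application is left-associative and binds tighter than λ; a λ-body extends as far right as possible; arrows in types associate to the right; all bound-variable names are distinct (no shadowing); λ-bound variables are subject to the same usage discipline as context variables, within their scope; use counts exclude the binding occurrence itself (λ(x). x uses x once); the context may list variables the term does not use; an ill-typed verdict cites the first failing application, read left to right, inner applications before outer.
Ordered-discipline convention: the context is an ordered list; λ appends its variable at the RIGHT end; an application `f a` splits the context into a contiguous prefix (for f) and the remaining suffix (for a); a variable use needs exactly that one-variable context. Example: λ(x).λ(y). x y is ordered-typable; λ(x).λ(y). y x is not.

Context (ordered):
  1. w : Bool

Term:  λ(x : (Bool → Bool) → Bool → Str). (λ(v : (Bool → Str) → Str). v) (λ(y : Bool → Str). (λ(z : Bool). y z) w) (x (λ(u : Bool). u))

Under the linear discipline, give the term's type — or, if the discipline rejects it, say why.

term : ((Bool → Bool) → Bool → Str) → Str
counts: w ×1, x (λ-bound) ×1, v (λ-bound) ×1, y (λ-bound) ×1, z (λ-bound) ×1, u (λ-bound) ×1
left-to-right use order: v, y, z, w, x, u
typing: well-typed — term : ((Bool → Bool) → Bool → Str) → Str
per-discipline verdicts: ordered ✗; linear ✓; affine ✓; relevant ✓; unrestricted ✓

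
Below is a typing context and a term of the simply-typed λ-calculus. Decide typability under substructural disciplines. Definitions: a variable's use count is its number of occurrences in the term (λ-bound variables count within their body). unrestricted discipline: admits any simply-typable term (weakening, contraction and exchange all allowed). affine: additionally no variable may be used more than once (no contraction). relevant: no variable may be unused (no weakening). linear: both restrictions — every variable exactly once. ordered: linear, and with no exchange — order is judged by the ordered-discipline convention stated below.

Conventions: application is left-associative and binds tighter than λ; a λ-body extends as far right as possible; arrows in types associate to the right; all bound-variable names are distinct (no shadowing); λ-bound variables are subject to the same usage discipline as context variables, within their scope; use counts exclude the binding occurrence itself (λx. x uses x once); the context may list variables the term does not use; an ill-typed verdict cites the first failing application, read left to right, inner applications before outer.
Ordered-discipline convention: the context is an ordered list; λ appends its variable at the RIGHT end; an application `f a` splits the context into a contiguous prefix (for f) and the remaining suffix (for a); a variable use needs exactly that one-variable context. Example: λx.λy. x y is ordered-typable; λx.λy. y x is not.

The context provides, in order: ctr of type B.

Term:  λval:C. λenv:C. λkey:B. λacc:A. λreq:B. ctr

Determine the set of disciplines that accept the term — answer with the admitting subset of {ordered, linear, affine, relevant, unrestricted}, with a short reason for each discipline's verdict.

accepted by: affine, unrestricted
use counts: ctr=1, val (λ-bound)=0, env (λ-bound)=0, key (λ-bound)=0, acc (λ-bound)=0, req (λ-bound)=0
order of uses: ctr
typing: well-typed — term : C → C → B → A → B → B
ordered: ✗ — unused: val, env, key, acc, req — weakening required
linear: ✗ — unused: val, env, key, acc, req — weakening required
affine: ✓ — none of ctr, val, env, key, acc, req used more than once
relevant: ✗ — unused: val, env, key, acc, req — weakening required
unrestricted: ✓ — type-checks (C → C → B → A → B → B) and nothing is barred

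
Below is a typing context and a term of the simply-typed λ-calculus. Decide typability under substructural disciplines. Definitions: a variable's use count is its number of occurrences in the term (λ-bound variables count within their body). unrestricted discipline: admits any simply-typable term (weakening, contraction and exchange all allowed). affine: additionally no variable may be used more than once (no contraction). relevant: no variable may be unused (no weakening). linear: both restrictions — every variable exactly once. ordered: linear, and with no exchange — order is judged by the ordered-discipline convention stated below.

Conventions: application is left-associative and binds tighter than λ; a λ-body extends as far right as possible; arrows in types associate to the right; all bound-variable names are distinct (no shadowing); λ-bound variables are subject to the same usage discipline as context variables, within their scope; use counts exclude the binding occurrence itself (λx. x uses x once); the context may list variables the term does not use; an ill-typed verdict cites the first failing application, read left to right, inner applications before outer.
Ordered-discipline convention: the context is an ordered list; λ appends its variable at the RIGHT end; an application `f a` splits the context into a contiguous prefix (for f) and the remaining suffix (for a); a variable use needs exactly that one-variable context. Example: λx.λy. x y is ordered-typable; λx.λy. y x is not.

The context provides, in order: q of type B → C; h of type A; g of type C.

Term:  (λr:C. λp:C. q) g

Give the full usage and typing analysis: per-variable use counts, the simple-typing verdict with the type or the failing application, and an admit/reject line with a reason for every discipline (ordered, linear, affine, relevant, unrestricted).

variable uses: q: 1×; h: 0×; g: 1×; r [bound]: 0×; p [bound]: 0×
uses in reading order: q, g
typing: well-typed at C → B → C
ordered: ✗, needs weakening: h, r, p unused
linear: ✗, needs weakening: h, r, p unused
affine: ✓, at most one use each (q, h, g, r, p)
relevant: ✗, needs weakening: h, r, p unused
unrestricted: ✓, type-checks (C → B → C) and nothing is barred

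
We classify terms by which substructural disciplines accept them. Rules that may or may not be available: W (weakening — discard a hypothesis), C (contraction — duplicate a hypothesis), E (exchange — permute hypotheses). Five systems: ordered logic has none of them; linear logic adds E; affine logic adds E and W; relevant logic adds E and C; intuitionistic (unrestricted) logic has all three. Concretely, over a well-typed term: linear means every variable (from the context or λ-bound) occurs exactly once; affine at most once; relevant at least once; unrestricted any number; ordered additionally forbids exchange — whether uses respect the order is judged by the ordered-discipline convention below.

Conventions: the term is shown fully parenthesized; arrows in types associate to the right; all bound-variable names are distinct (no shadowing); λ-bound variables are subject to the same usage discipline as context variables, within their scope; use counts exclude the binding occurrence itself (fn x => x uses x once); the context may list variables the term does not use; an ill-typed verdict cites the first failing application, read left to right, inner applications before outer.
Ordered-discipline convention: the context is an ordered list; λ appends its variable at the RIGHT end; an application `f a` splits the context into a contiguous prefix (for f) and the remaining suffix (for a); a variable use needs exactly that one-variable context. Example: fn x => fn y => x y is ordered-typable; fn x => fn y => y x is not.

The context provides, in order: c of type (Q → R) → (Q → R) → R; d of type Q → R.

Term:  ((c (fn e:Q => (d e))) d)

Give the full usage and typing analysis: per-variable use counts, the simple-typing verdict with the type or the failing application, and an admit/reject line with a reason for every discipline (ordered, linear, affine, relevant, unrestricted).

counts: c: 1×; d: 2×; e [bound]: 1×
use order (left to right): c, d, e, d
typing: the term checks, with type R
ordered: ✗ — repeated use of d ×2
linear: ✗ — repeated use of d ×2
affine: ✗ — repeated use of d ×2
relevant: ✓ — every one of c, d, e appears
unrestricted: ✓ — well-typed at R; no restrictions here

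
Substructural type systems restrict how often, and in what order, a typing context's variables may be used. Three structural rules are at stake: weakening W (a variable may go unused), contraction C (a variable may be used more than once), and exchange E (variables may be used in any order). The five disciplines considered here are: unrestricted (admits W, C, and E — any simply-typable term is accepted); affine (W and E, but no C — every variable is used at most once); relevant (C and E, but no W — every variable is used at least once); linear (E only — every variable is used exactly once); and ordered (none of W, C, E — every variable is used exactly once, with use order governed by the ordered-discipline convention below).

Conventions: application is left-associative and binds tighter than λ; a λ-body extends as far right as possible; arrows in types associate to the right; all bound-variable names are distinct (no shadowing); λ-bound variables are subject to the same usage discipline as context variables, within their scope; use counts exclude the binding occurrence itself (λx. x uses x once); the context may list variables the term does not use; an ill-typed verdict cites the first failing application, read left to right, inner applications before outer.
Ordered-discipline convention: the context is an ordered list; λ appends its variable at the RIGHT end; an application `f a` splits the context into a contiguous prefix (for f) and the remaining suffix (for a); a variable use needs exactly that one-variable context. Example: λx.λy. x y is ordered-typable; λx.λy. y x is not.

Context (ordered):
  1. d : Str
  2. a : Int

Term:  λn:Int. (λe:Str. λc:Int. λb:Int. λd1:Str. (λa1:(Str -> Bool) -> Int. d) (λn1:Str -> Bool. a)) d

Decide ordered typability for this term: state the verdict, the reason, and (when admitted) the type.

no — repeated use of d ×2; needs weakening: n, e, c, b, d1, a1, n1 unused
usage: d ×2; a ×1; n (λ-bound) ×0; e (λ-bound) ×0; c (λ-bound) ×0; b (λ-bound) ×0; d1 (λ-bound) ×0; a1 (λ-bound) ×0; n1 (λ-bound) ×0
order of uses: d, a, d
typing: well-typed at Int -> Int -> Int -> Str -> Str
per-discipline verdicts: ordered ✗, linear ✗, affine ✗, relevant ✗, unrestricted ✓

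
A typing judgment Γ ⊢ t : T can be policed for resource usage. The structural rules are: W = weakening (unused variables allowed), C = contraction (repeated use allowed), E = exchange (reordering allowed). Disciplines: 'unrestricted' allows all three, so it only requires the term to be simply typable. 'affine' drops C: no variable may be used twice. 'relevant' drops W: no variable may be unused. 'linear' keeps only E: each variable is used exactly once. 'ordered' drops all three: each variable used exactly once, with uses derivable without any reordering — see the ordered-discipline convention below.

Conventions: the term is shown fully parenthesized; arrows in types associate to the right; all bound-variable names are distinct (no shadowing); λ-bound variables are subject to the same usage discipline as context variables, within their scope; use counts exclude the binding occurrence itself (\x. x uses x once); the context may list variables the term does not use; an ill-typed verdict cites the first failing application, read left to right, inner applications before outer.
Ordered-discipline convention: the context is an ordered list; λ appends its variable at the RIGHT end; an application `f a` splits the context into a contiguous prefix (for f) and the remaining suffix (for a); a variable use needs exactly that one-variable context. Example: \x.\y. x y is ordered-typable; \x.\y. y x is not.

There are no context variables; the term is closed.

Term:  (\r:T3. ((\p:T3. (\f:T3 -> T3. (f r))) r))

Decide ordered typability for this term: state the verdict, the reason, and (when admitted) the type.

no — uses contraction: r ×2; unused: p — weakening required
usage: r [bound]: 2×, p [bound]: 0×, f [bound]: 1×
left-to-right use order: f, r, r
typing: the term checks, with type T3 -> (T3 -> T3) -> T3
summary: ordered ✗, linear ✗, affine ✗, relevant ✗, unrestricted ✓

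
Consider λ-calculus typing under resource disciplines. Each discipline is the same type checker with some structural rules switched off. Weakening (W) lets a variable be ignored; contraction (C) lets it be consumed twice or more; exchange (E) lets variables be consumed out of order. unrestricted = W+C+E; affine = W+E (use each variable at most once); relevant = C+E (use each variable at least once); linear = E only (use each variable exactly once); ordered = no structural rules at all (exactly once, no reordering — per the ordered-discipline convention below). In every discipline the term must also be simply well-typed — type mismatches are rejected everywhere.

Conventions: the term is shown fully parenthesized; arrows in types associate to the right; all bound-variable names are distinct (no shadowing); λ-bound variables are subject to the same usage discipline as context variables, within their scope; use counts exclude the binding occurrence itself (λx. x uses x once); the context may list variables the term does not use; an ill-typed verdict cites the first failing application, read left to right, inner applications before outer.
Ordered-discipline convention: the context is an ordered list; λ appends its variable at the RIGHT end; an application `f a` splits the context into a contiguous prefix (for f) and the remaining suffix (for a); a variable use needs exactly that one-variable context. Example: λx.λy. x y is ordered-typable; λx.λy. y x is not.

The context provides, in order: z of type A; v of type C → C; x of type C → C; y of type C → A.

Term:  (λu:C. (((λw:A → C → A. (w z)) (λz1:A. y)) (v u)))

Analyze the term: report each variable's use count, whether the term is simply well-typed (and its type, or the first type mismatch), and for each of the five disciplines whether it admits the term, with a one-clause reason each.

variable uses: z ×1; v ×1; x ×0; y ×1; u [bound] ×1; w [bound] ×1; z1 [bound] ×0
use order (left to right): w, z, y, v, u
typing: well-typed at C → A
ordered: ✗, needs weakening: x, z1 unused
linear: ✗, needs weakening: x, z1 unused
affine: ✓, none of z, v, x, y, u, w, z1 used more than once
relevant: ✗, needs weakening: x, z1 unused
unrestricted: ✓, well-typed at C → A; no restrictions here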